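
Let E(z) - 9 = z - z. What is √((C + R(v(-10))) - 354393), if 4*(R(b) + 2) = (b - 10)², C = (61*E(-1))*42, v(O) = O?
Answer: I*√331237 ≈ 575.53*I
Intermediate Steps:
E(z) = 9 (E(z) = 9 + (z - z) = 9 + 0 = 9)
C = 23058 (C = (61*9)*42 = 549*42 = 23058)
R(b) = -2 + (-10 + b)²/4 (R(b) = -2 + (b - 10)²/4 = -2 + (-10 + b)²/4)
√((C + R(v(-10))) - 354393) = √((23058 + (-2 + (-10 - 10)²/4)) - 354393) = √((23058 + (-2 + (¼)*(-20)²)) - 354393) = √((23058 + (-2 + (¼)*400)) - 354393) = √((23058 + (-2 + 100)) - 354393) = √((23058 + 98) - 354393) = √(23156 - 354393) = √(-331237) = I*√331237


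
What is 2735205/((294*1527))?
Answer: 911735/149646 ≈ 6.0926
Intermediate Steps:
2735205/((294*1527)) = 2735205/448938 = 2735205*(1/448938) = 911735/149646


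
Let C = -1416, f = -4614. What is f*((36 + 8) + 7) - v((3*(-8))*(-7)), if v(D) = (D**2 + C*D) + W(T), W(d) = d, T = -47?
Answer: -25603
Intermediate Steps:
v(D) = -47 + D**2 - 1416*D (v(D) = (D**2 - 1416*D) - 47 = -47 + D**2 - 1416*D)
f*((36 + 8) + 7) - v((3*(-8))*(-7)) = -4614*((36 + 8) + 7) - (-47 + ((3*(-8))*(-7))**2 - 1416*3*(-8)*(-7)) = -4614*(44 + 7) - (-47 + (-24*(-7))**2 - (-33984)*(-7)) = -4614*51 - (-47 + 168**2 - 1416*168) = -235314 - (-47 + 28224 - 237888) = -235314 - 1*(-209711) = -235314 + 209711 = -25603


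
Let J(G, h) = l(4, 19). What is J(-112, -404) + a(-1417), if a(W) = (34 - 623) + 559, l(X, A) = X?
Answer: -26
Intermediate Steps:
a(W) = -30 (a(W) = -589 + 559 = -30)
J(G, h) = 4
J(-112, -404) + a(-1417) = 4 - 30 = -26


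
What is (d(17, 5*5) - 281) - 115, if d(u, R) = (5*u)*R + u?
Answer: 1746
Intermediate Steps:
d(u, R) = u + 5*R*u (d(u, R) = 5*R*u + u = u + 5*R*u)
(d(17, 5*5) - 281) - 115 = (17*(1 + 5*(5*5)) - 281) - 115 = (17*(1 + 5*25) - 281) - 115 = (17*(1 + 125) - 281) - 115 = (17*126 - 281) - 115 = (2142 - 281) - 115 = 1861 - 115 = 1746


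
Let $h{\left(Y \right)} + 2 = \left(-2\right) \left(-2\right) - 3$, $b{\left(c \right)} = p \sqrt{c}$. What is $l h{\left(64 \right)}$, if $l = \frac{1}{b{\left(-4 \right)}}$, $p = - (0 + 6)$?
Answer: $- \frac{i}{12} \approx - 0.083333 i$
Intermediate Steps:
$p = -6$ ($p = \left(-1\right) 6 = -6$)
$b{\left(c \right)} = - 6 \sqrt{c}$
$h{\left(Y \right)} = -1$ ($h{\left(Y \right)} = -2 - -1 = -2 + \left(4 - 3\right) = -2 + 1 = -1$)
$l = \frac{i}{12}$ ($l = \frac{1}{\left(-6\right) \sqrt{-4}} = \frac{1}{\left(-6\right) 2 i} = \frac{1}{\left(-12\right) i} = \frac{i}{12} \approx 0.083333 i$)
$l h{\left(64 \right)} = \frac{i}{12} \left(-1\right) = - \frac{i}{12}$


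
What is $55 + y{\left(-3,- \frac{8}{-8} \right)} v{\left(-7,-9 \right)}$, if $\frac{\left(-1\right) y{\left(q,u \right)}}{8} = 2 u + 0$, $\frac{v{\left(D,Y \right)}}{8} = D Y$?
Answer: $-8009$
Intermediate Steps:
$v{\left(D,Y \right)} = 8 D Y$
$y{\left(q,u \right)} = - 16 u$ ($y{\left(q,u \right)} = - 8 \left(2 u + 0\right) = - 8 \cdot 2 u = - 16 u$)
$55 + y{\left(-3,- \frac{8}{-8} \right)} v{\left(-7,-9 \right)} = 55 + - 16 \left(- \frac{8}{-8}\right) 8 \left(-7\right) \left(-9\right) = 55 + - 16 \left(\left(-8\right) \left(- \frac{1}{8}\right)\right) 504 = 55 + \left(-16\right) 1 \cdot 504 = 55 - 8064 = -8009$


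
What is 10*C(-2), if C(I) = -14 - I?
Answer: -120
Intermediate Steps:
10*C(-2) = 10*(-14 - 1*(-2)) = 10*(-14 + 2) = 10*(-12) = -120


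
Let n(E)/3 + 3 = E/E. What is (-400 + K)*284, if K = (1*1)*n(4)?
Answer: -115304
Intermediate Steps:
n(E) = -6 (n(E) = -9 + 3*(E/E) = -9 + 3*1 = -9 + 3 = -6)
K = -6 (K = (1*1)*(-6) = 1*(-6) = -6)
(-400 + K)*284 = (-400 - 6)*284 = -406*284 = -115304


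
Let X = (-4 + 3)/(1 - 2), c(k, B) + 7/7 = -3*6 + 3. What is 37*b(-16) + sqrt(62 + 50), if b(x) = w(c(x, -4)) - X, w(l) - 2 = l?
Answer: -555 + 4*sqrt(7) ≈ -544.42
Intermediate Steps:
c(k, B) = -16 (c(k, B) = -1 + (-3*6 + 3) = -1 + (-18 + 3) = -1 - 15 = -16)
w(l) = 2 + l
X = 1 (X = -1/(-1) = -1*(-1) = 1)
b(x) = -15 (b(x) = (2 - 16) - 1*1 = -14 - 1 = -15)
37*b(-16) + sqrt(62 + 50) = 37*(-15) + sqrt(62 + 50) = -555 + sqrt(112) = -555 + 4*sqrt(7)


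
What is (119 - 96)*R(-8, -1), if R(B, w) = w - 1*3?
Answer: -92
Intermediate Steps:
R(B, w) = -3 + w (R(B, w) = w - 3 = -3 + w)
(119 - 96)*R(-8, -1) = (119 - 96)*(-3 - 1) = 23*(-4) = -92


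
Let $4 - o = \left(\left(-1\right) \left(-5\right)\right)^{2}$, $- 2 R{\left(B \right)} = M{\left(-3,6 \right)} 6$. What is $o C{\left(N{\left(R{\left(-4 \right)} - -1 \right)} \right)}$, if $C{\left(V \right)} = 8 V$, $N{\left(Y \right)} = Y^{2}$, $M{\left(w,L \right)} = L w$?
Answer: $-508200$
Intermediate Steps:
$R{\left(B \right)} = 54$ ($R{\left(B \right)} = - \frac{6 \left(-3\right) 6}{2} = - \frac{\left(-18\right) 6}{2} = \left(- \frac{1}{2}\right) \left(-108\right) = 54$)
$o = -21$ ($o = 4 - \left(\left(-1\right) \left(-5\right)\right)^{2} = 4 - 5^{2} = 4 - 25 = -21$)
$o C{\left(N{\left(R{\left(-4 \right)} - -1 \right)} \right)} = - 21 \cdot 8 \left(54 - -1\right)^{2} = - 21 \cdot 8 \left(54 + 1\right)^{2} = - 21 \cdot 8 \cdot 55^{2} = - 21 \cdot 8 \cdot 3025 = \left(-21\right) 24200 = -508200$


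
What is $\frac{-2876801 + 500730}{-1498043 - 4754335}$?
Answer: $\frac{2376071}{6252378} \approx 0.38003$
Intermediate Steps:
$\frac{-2876801 + 500730}{-1498043 - 4754335} = - \frac{2376071}{-6252378} = \left(-2376071\right) \left(- \frac{1}{6252378}\right) = \frac{2376071}{6252378}$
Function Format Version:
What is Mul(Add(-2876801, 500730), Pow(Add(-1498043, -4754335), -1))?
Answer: Rational(2376071, 6252378) ≈ 0.38003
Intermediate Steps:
Mul(Add(-2876801, 500730), Pow(Add(-1498043, -4754335), -1)) = Mul(-2376071, Pow(-6252378, -1)) = Mul(-2376071, Rational(-1, 6252378)) = Rational(2376071, 6252378)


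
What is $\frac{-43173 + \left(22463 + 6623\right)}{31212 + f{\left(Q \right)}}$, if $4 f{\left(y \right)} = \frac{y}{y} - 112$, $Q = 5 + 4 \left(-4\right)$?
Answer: $- \frac{56348}{124737} \approx -0.45173$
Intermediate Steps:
$Q = -11$ ($Q = 5 - 16 = -11$)
$f{\left(y \right)} = - \frac{111}{4}$ ($f{\left(y \right)} = \frac{\frac{y}{y} - 112}{4} = \frac{1 - 112}{4} = \frac{1}{4} \left(-111\right) = - \frac{111}{4}$)
$\frac{-43173 + \left(22463 + 6623\right)}{31212 + f{\left(Q \right)}} = \frac{-43173 + \left(22463 + 6623\right)}{31212 - \frac{111}{4}} = \frac{-43173 + 29086}{\frac{124737}{4}} = \left(-14087\right) \frac{4}{124737} = - \frac{56348}{124737}$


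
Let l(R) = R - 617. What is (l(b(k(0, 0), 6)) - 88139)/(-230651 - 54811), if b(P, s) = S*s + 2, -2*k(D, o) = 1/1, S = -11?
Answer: 44410/142731 ≈ 0.31114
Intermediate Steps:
k(D, o) = -½ (k(D, o) = -½/1 = -½*1 = -½)
b(P, s) = 2 - 11*s (b(P, s) = -11*s + 2 = 2 - 11*s)
l(R) = -617 + R
(l(b(k(0, 0), 6)) - 88139)/(-230651 - 54811) = ((-617 + (2 - 11*6)) - 88139)/(-230651 - 54811) = ((-617 + (2 - 66)) - 88139)/(-285462) = ((-617 - 64) - 88139)*(-1/285462) = (-681 - 88139)*(-1/285462) = -88820*(-1/285462) = 44410/142731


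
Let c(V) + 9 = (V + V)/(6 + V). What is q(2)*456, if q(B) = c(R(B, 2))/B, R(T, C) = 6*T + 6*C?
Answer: -8436/5 ≈ -1687.2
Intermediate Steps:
R(T, C) = 6*C + 6*T
c(V) = -9 + 2*V/(6 + V) (c(V) = -9 + (V + V)/(6 + V) = -9 + (2*V)/(6 + V) = -9 + 2*V/(6 + V))
q(B) = (-138 - 42*B)/(B*(18 + 6*B)) (q(B) = ((-54 - 7*(6*2 + 6*B))/(6 + (6*2 + 6*B)))/B = ((-54 - 7*(12 + 6*B))/(6 + (12 + 6*B)))/B = ((-54 + (-84 - 42*B))/(18 + 6*B))/B = ((-138 - 42*B)/(18 + 6*B))/B = (-138 - 42*B)/(B*(18 + 6*B)))
q(2)*456 = ((-23 - 7*2)/(2*(3 + 2)))*456 = ((½)*(-23 - 14)/5)*456 = ((½)*(⅕)*(-37))*456 = -37/10*456 = -8436/5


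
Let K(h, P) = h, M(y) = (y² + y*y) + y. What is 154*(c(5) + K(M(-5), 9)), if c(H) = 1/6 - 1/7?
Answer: 20801/3 ≈ 6933.7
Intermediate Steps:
M(y) = y + 2*y² (M(y) = (y² + y²) + y = 2*y² + y = y + 2*y²)
c(H) = 1/42 (c(H) = 1*(⅙) - 1*⅐ = ⅙ - ⅐ = 1/42)
154*(c(5) + K(M(-5), 9)) = 154*(1/42 - 5*(1 + 2*(-5))) = 154*(1/42 - 5*(1 - 10)) = 154*(1/42 - 5*(-9)) = 154*(1/42 + 45) = 154*(1891/42) = 20801/3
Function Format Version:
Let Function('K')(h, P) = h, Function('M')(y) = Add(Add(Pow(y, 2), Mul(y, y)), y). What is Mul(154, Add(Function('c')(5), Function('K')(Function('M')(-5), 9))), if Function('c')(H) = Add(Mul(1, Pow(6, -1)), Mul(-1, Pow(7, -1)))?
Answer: Rational(20801, 3) ≈ 6933.7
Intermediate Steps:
Function('M')(y) = Add(y, Mul(2, Pow(y, 2))) (Function('M')(y) = Add(Add(Pow(y, 2), Pow(y, 2)), y) = Add(Mul(2, Pow(y, 2)), y) = Add(y, Mul(2, Pow(y, 2))))
Function('c')(H) = Rational(1, 42) (Function('c')(H) = Add(Mul(1, Rational(1, 6)), Mul(-1, Rational(1, 7))) = Add(Rational(1, 6), Rational(-1, 7)) = Rational(1, 42))
Mul(154, Add(Function('c')(5), Function('K')(Function('M')(-5), 9))) = Mul(154, Add(Rational(1, 42), Mul(-5, Add(1, Mul(2, -5))))) = Mul(154, Add(Rational(1, 42), Mul(-5, Add(1, -10)))) = Mul(154, Add(Rational(1, 42), Mul(-5, -9))) = Mul(154, Add(Rational(1, 42), 45)) = Mul(154, Rational(1891, 42)) = Rational(20801, 3)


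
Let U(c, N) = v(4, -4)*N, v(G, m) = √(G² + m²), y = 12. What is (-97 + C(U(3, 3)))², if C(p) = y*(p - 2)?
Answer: 56113 - 34848*√2 ≈ 6830.5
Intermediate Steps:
U(c, N) = 4*N*√2 (U(c, N) = √(4² + (-4)²)*N = √(16 + 16)*N = √32*N = (4*√2)*N = 4*N*√2)
C(p) = -24 + 12*p (C(p) = 12*(p - 2) = 12*(-2 + p) = -24 + 12*p)
(-97 + C(U(3, 3)))² = (-97 + (-24 + 12*(4*3*√2)))² = (-97 + (-24 + 12*(12*√2)))² = (-97 + (-24 + 144*√2))² = (-121 + 144*√2)²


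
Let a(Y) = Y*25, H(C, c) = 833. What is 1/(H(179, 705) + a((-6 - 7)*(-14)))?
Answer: 1/5383 ≈ 0.00018577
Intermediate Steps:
a(Y) = 25*Y
1/(H(179, 705) + a((-6 - 7)*(-14))) = 1/(833 + 25*((-6 - 7)*(-14))) = 1/(833 + 25*(-13*(-14))) = 1/(833 + 25*182) = 1/(833 + 4550) = 1/5383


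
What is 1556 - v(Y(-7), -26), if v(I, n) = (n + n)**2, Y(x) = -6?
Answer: -1148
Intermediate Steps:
v(I, n) = 4*n**2 (v(I, n) = (2*n)**2 = 4*n**2)
1556 - v(Y(-7), -26) = 1556 - 4*(-26)**2 = 1556 - 4*676 = 1556 - 1*2704 = 1556 - 2704 = -1148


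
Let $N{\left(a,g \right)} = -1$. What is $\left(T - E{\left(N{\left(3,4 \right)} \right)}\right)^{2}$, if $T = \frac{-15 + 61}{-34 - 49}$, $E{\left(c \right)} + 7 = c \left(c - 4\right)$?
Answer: $\frac{14400}{6889} \approx 2.0903$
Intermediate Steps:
$E{\left(c \right)} = -7 + c \left(-4 + c\right)$ ($E{\left(c \right)} = -7 + c \left(c - 4\right) = -7 + c \left(-4 + c\right)$)
$T = - \frac{46}{83}$ ($T = \frac{46}{-83} = 46 \left(- \frac{1}{83}\right) = - \frac{46}{83} \approx -0.55422$)
$\left(T - E{\left(N{\left(3,4 \right)} \right)}\right)^{2} = \left(- \frac{46}{83} - \left(-7 + \left(-1\right)^{2} - -4\right)\right)^{2} = \left(- \frac{46}{83} - \left(-7 + 1 + 4\right)\right)^{2} = \left(- \frac{46}{83} - -2\right)^{2} = \left(- \frac{46}{83} + 2\right)^{2} = \left(\frac{120}{83}\right)^{2} = \frac{14400}{6889}$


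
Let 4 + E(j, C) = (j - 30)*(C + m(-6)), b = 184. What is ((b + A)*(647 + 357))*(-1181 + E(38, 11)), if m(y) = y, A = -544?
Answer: 413848800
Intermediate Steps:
E(j, C) = -4 + (-30 + j)*(-6 + C) (E(j, C) = -4 + (j - 30)*(C - 6) = -4 + (-30 + j)*(-6 + C))
((b + A)*(647 + 357))*(-1181 + E(38, 11)) = ((184 - 544)*(647 + 357))*(-1181 + (176 - 30*11 - 6*38 + 11*38)) = (-360*1004)*(-1181 + (176 - 330 - 228 + 418)) = -361440*(-1181 + 36) = -361440*(-1145) = 413848800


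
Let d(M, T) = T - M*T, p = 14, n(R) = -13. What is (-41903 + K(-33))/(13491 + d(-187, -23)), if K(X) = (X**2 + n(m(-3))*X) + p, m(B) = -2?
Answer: -40371/9167 ≈ -4.4039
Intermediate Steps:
d(M, T) = T - M*T
K(X) = 14 + X**2 - 13*X (K(X) = (X**2 - 13*X) + 14 = 14 + X**2 - 13*X)
(-41903 + K(-33))/(13491 + d(-187, -23)) = (-41903 + (14 + (-33)**2 - 13*(-33)))/(13491 - 23*(1 - 1*(-187))) = (-41903 + (14 + 1089 + 429))/(13491 - 23*(1 + 187)) = (-41903 + 1532)/(13491 - 23*188) = -40371/(13491 - 4324) = -40371/9167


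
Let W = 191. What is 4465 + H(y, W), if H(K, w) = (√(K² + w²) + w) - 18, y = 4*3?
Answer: 4638 + 5*√1465 ≈ 4829.4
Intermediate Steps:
y = 12
H(K, w) = -18 + w + √(K² + w²) (H(K, w) = (w + √(K² + w²)) - 18 = -18 + w + √(K² + w²))
4465 + H(y, W) = 4465 + (-18 + 191 + √(12² + 191²)) = 4465 + (-18 + 191 + √(144 + 36481)) = 4465 + (-18 + 191 + √36625) = 4465 + (-18 + 191 + 5*√1465) = 4465 + (173 + 5*√1465) = 4638 + 5*√1465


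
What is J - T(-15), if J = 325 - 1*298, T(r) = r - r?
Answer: 27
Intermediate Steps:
T(r) = 0
J = 27 (J = 325 - 298 = 27)
J - T(-15) = 27 - 1*0 = 27 + 0 = 27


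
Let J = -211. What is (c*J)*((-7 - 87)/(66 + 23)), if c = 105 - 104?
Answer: 19834/89 ≈ 222.85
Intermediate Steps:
c = 1
(c*J)*((-7 - 87)/(66 + 23)) = (1*(-211))*((-7 - 87)/(66 + 23)) = -(-19834)/89 = -211*(-94/89) = 19834/89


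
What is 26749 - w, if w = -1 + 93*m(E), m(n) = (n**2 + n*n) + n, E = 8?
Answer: 14102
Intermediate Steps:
m(n) = n + 2*n**2 (m(n) = (n**2 + n**2) + n = 2*n**2 + n = n + 2*n**2)
w = 12647 (w = -1 + 93*(8*(1 + 2*8)) = -1 + 93*(8*(1 + 16)) = -1 + 93*(8*17) = -1 + 93*136 = -1 + 12648 = 12647)
26749 - w = 26749 - 1*12647 = 26749 - 12647 = 14102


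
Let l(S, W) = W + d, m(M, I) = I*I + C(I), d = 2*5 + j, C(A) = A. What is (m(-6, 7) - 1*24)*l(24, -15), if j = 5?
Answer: 0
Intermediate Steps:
d = 15 (d = 2*5 + 5 = 10 + 5 = 15)
m(M, I) = I + I² (m(M, I) = I*I + I = I² + I = I + I²)
l(S, W) = 15 + W (l(S, W) = W + 15 = 15 + W)
(m(-6, 7) - 1*24)*l(24, -15) = (7*(1 + 7) - 1*24)*(15 - 15) = (7*8 - 24)*0 = (56 - 24)*0 = 32*0 = 0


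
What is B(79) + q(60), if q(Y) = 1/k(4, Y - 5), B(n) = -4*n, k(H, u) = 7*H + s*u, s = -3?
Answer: -43293/137 ≈ -316.01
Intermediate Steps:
k(H, u) = -3*u + 7*H (k(H, u) = 7*H - 3*u = -3*u + 7*H)
q(Y) = 1/(43 - 3*Y) (q(Y) = 1/(-3*(Y - 5) + 7*4) = 1/(-3*(-5 + Y) + 28) = 1/((15 - 3*Y) + 28) = 1/(43 - 3*Y))
B(79) + q(60) = -4*79 - 1/(-43 + 3*60) = -316 - 1/(-43 + 180) = -316 - 1/137 = -43293/137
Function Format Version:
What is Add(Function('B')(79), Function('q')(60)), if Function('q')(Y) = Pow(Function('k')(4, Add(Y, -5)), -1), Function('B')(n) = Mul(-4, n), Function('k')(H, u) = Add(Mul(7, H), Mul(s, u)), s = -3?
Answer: Rational(-43293, 137) ≈ -316.01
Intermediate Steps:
Function('k')(H, u) = Add(Mul(-3, u), Mul(7, H)) (Function('k')(H, u) = Add(Mul(7, H), Mul(-3, u)) = Add(Mul(-3, u), Mul(7, H)))
Function('q')(Y) = Pow(Add(43, Mul(-3, Y)), -1) (Function('q')(Y) = Pow(Add(Mul(-3, Add(Y, -5)), Mul(7, 4)), -1) = Pow(Add(Mul(-3, Add(-5, Y)), 28), -1) = Pow(Add(Add(15, Mul(-3, Y)), 28), -1) = Pow(Add(43, Mul(-3, Y)), -1))
Add(Function('B')(79), Function('q')(60)) = Add(Mul(-4, 79), Mul(-1, Pow(Add(-43, Mul(3, 60)), -1))) = Add(-316, Mul(-1, Pow(Add(-43, 180), -1))) = Add(-316, Mul(-1, Pow(137, -1))) = Add(-316, Mul(-1, Rational(1, 137))) = Add(-316, Rational(-1, 137)) = Rational(-43293, 137)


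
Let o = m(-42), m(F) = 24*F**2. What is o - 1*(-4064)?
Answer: 46400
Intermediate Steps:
o = 42336 (o = 24*(-42)**2 = 24*1764 = 42336)
o - 1*(-4064) = 42336 - 1*(-4064) = 42336 + 4064 = 46400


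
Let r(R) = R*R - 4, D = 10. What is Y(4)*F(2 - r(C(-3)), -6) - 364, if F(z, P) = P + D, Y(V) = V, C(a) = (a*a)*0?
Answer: -348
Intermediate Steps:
C(a) = 0 (C(a) = a²*0 = 0)
r(R) = -4 + R² (r(R) = R² - 4 = -4 + R²)
F(z, P) = 10 + P (F(z, P) = P + 10 = 10 + P)
Y(4)*F(2 - r(C(-3)), -6) - 364 = 4*(10 - 6) - 364 = 4*4 - 364 = 16 - 364 = -348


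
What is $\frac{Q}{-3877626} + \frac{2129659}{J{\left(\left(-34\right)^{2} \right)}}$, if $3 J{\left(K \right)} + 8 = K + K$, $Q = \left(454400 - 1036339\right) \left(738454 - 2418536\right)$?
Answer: $- \frac{123769933740155}{496336128} \approx -2.4937 \cdot 10^{5}$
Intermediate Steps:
$Q = 977705238998$ ($Q = \left(-581939\right) \left(-1680082\right) = 977705238998$)
$J{\left(K \right)} = - \frac{8}{3} + \frac{2 K}{3}$ ($J{\left(K \right)} = - \frac{8}{3} + \frac{K + K}{3} = - \frac{8}{3} + \frac{2 K}{3}$)
$\frac{Q}{-3877626} + \frac{2129659}{J{\left(\left(-34\right)^{2} \right)}} = \frac{977705238998}{-3877626} + \frac{2129659}{- \frac{8}{3} + \frac{2 \left(-34\right)^{2}}{3}} = 977705238998 \left(- \frac{1}{3877626}\right) + \frac{2129659}{- \frac{8}{3} + \frac{2}{3} \cdot 1156} = - \frac{488852619499}{1938813} + \frac{2129659}{- \frac{8}{3} + \frac{2312}{3}} = - \frac{488852619499}{1938813} + \frac{2129659}{768} = - \frac{123769933740155}{496336128}$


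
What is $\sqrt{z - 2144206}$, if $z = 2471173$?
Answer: $\sqrt{326967} \approx 571.81$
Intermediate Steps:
$\sqrt{z - 2144206} = \sqrt{2471173 - 2144206} = \sqrt{326967}$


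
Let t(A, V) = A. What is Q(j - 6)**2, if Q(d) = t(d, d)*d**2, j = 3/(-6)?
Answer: 4826809/64 ≈ 75419.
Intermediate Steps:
j = -1/2 (j = 3*(-1/6) = -1/2 ≈ -0.50000)
Q(d) = d**3 (Q(d) = d*d**2 = d**3)
Q(j - 6)**2 = ((-1/2 - 6)**3)**2 = ((-13/2)**3)**2 = (-2197/8)**2 = 4826809/64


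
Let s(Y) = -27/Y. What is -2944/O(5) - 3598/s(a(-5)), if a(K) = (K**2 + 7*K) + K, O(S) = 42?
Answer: -130346/63 ≈ -2069.0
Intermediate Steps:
a(K) = K**2 + 8*K
-2944/O(5) - 3598/s(a(-5)) = -2944/42 - 3598/((-27*(-1/(5*(8 - 5))))) = -2944*1/42 - 3598/((-27/((-5*3)))) = -1472/21 - 3598/((-27/(-15))) = -1472/21 - 3598/((-27*(-1/15))) = -1472/21 - 3598/9/5 = -1472/21 - 3598*5/9 = -1472/21 - 17990/9 = -130346/63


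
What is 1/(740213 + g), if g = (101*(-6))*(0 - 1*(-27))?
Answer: 1/723851 ≈ 1.3815e-6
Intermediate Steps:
g = -16362 (g = -606*(0 + 27) = -606*27 = -16362)
1/(740213 + g) = 1/(740213 - 16362) = 1/723851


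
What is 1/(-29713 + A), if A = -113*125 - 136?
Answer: -1/43974 ≈ -2.2741e-5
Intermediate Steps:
A = -14261 (A = -14125 - 136 = -14261)
1/(-29713 + A) = 1/(-29713 - 14261) = 1/(-43974) = -1/43974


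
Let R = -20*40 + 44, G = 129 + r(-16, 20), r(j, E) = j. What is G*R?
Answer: -85428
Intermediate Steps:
G = 113 (G = 129 - 16 = 113)
R = -756 (R = -800 + 44 = -756)
G*R = 113*(-756) = -85428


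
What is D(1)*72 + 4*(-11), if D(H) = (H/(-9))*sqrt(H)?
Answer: -52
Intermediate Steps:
D(H) = -H**(3/2)/9 (D(H) = (H*(-1/9))*sqrt(H) = (-H/9)*sqrt(H) = -H**(3/2)/9)
D(1)*72 + 4*(-11) = -1**(3/2)/9*72 + 4*(-11) = -1/9*1*72 - 44 = -1/9*72 - 44 = -8 - 44 = -52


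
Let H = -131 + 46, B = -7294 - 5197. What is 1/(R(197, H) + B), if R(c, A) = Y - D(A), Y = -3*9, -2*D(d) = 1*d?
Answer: -2/25121 ≈ -7.9615e-5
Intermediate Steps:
B = -12491
D(d) = -d/2
H = -85
Y = -27
R(c, A) = -27 + A/2 (R(c, A) = -27 - (-1)*A/2 = -27 + A/2)
1/(R(197, H) + B) = 1/((-27 + (1/2)*(-85)) - 12491) = 1/((-27 - 85/2) - 12491) = 1/(-139/2 - 12491) = 1/(-25121/2) = -2/25121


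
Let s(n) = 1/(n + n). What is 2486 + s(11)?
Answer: 54693/22 ≈ 2486.0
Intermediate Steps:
s(n) = 1/(2*n)
2486 + s(11) = 2486 + (½)/11 = 2486 + (½)*(1/11) = 2486 + 1/22 = 54693/22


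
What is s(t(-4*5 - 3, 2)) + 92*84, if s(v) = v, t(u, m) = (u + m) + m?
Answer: 7709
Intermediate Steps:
t(u, m) = u + 2*m (t(u, m) = (m + u) + m = u + 2*m)
s(t(-4*5 - 3, 2)) + 92*84 = ((-4*5 - 3) + 2*2) + 92*84 = ((-20 - 3) + 4) + 7728 = (-23 + 4) + 7728 = -19 + 7728 = 7709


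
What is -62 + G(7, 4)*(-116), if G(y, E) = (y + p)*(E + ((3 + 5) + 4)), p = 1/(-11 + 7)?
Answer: -12590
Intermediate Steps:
p = -¼ (p = 1/(-4) = -¼ ≈ -0.25000)
G(y, E) = (12 + E)*(-¼ + y) (G(y, E) = (y - ¼)*(E + ((3 + 5) + 4)) = (-¼ + y)*(E + (8 + 4)) = (-¼ + y)*(E + 12) = (-¼ + y)*(12 + E) = (12 + E)*(-¼ + y))
-62 + G(7, 4)*(-116) = -62 + (-3 + 12*7 - ¼*4 + 4*7)*(-116) = -62 + (-3 + 84 - 1 + 28)*(-116) = -62 + 108*(-116) = -62 - 12528 = -12590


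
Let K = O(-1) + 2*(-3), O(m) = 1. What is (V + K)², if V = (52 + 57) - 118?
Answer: 196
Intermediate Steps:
V = -9 (V = 109 - 118 = -9)
K = -5 (K = 1 + 2*(-3) = 1 - 6 = -5)
(V + K)² = (-9 - 5)² = (-14)² = 196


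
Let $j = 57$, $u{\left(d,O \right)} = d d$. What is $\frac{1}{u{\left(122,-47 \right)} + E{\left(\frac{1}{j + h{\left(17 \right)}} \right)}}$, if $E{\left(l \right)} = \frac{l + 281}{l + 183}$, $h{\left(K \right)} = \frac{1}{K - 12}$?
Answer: $\frac{52343}{779153583} \approx 6.7179 \cdot 10^{-5}$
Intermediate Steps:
$u{\left(d,O \right)} = d^{2}$
$h{\left(K \right)} = \frac{1}{-12 + K}$
$E{\left(l \right)} = \frac{281 + l}{183 + l}$
$\frac{1}{u{\left(122,-47 \right)} + E{\left(\frac{1}{j + h{\left(17 \right)}} \right)}} = \frac{1}{122^{2} + \frac{281 + \frac{1}{57 + \frac{1}{-12 + 17}}}{183 + \frac{1}{57 + \frac{1}{-12 + 17}}}} = \frac{1}{14884 + \frac{281 + \frac{1}{57 + \frac{1}{5}}}{183 + \frac{1}{57 + \frac{1}{5}}}} = \frac{1}{14884 + \frac{281 + \frac{1}{\frac{286}{5}}}{183 + \frac{1}{\frac{286}{5}}}} = \frac{1}{14884 + \frac{281 + \frac{5}{286}}{183 + \frac{5}{286}}} = \frac{1}{14884 + \frac{1}{\frac{52343}{286}} \cdot \frac{80371}{286}} = \frac{1}{14884 + \frac{286}{52343} \cdot \frac{80371}{286}} = \frac{1}{14884 + \frac{80371}{52343}} = \frac{1}{\frac{779153583}{52343}} = \frac{52343}{779153583}$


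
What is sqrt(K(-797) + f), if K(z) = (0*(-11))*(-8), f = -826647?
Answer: I*sqrt(826647) ≈ 909.2*I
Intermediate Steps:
K(z) = 0 (K(z) = 0*(-8) = 0)
sqrt(K(-797) + f) = sqrt(0 - 826647) = sqrt(-826647) = I*sqrt(826647)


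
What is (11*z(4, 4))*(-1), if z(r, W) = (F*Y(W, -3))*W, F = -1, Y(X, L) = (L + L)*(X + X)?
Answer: -2112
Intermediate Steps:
Y(X, L) = 4*L*X (Y(X, L) = (2*L)*(2*X) = 4*L*X)
z(r, W) = 12*W**2 (z(r, W) = (-4*(-3)*W)*W = (-(-12)*W)*W = (12*W)*W = 12*W**2)
(11*z(4, 4))*(-1) = (11*(12*4**2))*(-1) = (11*(12*16))*(-1) = (11*192)*(-1) = 2112*(-1) = -2112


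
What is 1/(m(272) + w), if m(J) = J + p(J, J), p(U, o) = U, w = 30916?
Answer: 1/31460 ≈ 3.1786e-5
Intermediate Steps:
m(J) = 2*J (m(J) = J + J = 2*J)
1/(m(272) + w) = 1/(2*272 + 30916) = 1/(544 + 30916) = 1/31460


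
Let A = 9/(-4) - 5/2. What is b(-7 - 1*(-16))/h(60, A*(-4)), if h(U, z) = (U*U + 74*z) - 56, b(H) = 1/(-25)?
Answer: -1/123750 ≈ -8.0808e-6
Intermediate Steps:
A = -19/4 (A = 9*(-¼) - 5*½ = -9/4 - 5/2 = -19/4 ≈ -4.7500)
b(H) = -1/25
h(U, z) = -56 + U² + 74*z (h(U, z) = (U² + 74*z) - 56 = -56 + U² + 74*z)
b(-7 - 1*(-16))/h(60, A*(-4)) = -1/(25*(-56 + 60² + 74*(-19/4*(-4)))) = -1/(25*(-56 + 3600 + 74*19)) = -1/(25*(-56 + 3600 + 1406)) = -1/25/4950 = -1/25*1/4950 = -1/123750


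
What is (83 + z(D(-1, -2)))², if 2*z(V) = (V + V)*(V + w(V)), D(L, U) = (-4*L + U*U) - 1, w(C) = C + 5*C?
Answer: 181476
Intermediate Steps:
w(C) = 6*C
D(L, U) = -1 + U² - 4*L (D(L, U) = (-4*L + U²) - 1 = (U² - 4*L) - 1 = -1 + U² - 4*L)
z(V) = 7*V² (z(V) = ((V + V)*(V + 6*V))/2 = ((2*V)*(7*V))/2 = (14*V²)/2 = 7*V²)
(83 + z(D(-1, -2)))² = (83 + 7*(-1 + (-2)² - 4*(-1))²)² = (83 + 7*(-1 + 4 + 4)²)² = (83 + 7*7²)² = (83 + 7*49)² = (83 + 343)² = 426² = 181476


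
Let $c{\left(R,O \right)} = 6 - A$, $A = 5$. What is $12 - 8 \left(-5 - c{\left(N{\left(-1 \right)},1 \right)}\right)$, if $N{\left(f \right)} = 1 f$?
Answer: $60$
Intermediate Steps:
$N{\left(f \right)} = f$
$c{\left(R,O \right)} = 1$ ($c{\left(R,O \right)} = 6 - 5 = 1$)
$12 - 8 \left(-5 - c{\left(N{\left(-1 \right)},1 \right)}\right) = 12 - 8 \left(-5 - 1\right) = 12 - -48 = 12 + 48 = 60$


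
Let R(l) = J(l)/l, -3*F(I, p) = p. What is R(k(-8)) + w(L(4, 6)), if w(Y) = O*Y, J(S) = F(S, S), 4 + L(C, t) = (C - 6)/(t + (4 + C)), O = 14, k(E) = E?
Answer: -175/3 ≈ -58.333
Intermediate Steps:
F(I, p) = -p/3
L(C, t) = -4 + (-6 + C)/(4 + C + t) (L(C, t) = -4 + (C - 6)/(t + (4 + C)) = -4 + (-6 + C)/(4 + C + t))
J(S) = -S/3
R(l) = -⅓ (R(l) = (-l/3)/l = -⅓)
w(Y) = 14*Y
R(k(-8)) + w(L(4, 6)) = -⅓ + 14*((-22 - 4*6 - 3*4)/(4 + 4 + 6)) = -⅓ + 14*((-22 - 24 - 12)/14) = -⅓ + 14*((1/14)*(-58)) = -⅓ + 14*(-29/7) = -⅓ - 58 = -175/3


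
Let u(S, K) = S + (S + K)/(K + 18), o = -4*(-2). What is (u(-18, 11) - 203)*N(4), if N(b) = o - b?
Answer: -25664/29 ≈ -884.97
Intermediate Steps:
o = 8
N(b) = 8 - b
u(S, K) = S + (K + S)/(18 + K)
(u(-18, 11) - 203)*N(4) = ((11 + 19*(-18) + 11*(-18))/(18 + 11) - 203)*(8 - 1*4) = ((11 - 342 - 198)/29 - 203)*(8 - 4) = ((1/29)*(-529) - 203)*4 = (-529/29 - 203)*4 = -6416/29*4 = -25664/29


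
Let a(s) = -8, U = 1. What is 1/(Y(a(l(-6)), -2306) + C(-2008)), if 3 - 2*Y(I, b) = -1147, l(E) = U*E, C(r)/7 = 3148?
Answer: 1/22611 ≈ 4.4226e-5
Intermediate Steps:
C(r) = 22036 (C(r) = 7*3148 = 22036)
l(E) = E (l(E) = 1*E = E)
Y(I, b) = 575 (Y(I, b) = 3/2 - ½*(-1147) = 3/2 + 1147/2 = 575)
1/(Y(a(l(-6)), -2306) + C(-2008)) = 1/(575 + 22036) = 1/22611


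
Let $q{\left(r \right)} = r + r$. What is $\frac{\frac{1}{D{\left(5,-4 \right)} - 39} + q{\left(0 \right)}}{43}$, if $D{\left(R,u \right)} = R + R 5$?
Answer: $- \frac{1}{387} \approx -0.002584$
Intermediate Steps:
$D{\left(R,u \right)} = 6 R$ ($D{\left(R,u \right)} = R + 5 R = 6 R$)
$q{\left(r \right)} = 2 r$
$\frac{\frac{1}{D{\left(5,-4 \right)} - 39} + q{\left(0 \right)}}{43} = \frac{\frac{1}{6 \cdot 5 - 39} + 2 \cdot 0}{43} = \frac{\frac{1}{30 - 39} + 0}{43} = \frac{\frac{1}{-9} + 0}{43} = \frac{- \frac{1}{9} + 0}{43} = \frac{1}{43} \left(- \frac{1}{9}\right) = - \frac{1}{387}$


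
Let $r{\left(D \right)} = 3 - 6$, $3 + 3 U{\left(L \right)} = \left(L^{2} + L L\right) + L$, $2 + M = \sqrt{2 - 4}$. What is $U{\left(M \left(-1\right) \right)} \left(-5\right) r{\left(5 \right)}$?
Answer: $15 - 45 i \sqrt{2} \approx 15.0 - 63.64 i$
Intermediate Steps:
$M = -2 + i \sqrt{2}$ ($M = -2 + \sqrt{2 - 4} = -2 + \sqrt{-2} = -2 + i \sqrt{2} \approx -2.0 + 1.4142 i$)
$U{\left(L \right)} = -1 + \frac{L}{3} + \frac{2 L^{2}}{3}$ ($U{\left(L \right)} = -1 + \frac{\left(L^{2} + L L\right) + L}{3} = -1 + \frac{\left(L^{2} + L^{2}\right) + L}{3} = -1 + \frac{2 L^{2} + L}{3} = -1 + \frac{L + 2 L^{2}}{3} = -1 + \left(\frac{L}{3} + \frac{2 L^{2}}{3}\right) = -1 + \frac{L}{3} + \frac{2 L^{2}}{3}$)
$r{\left(D \right)} = -3$ ($r{\left(D \right)} = 3 - 6 = -3$)
$U{\left(M \left(-1\right) \right)} \left(-5\right) r{\left(5 \right)} = \left(-1 + \frac{\left(-2 + i \sqrt{2}\right) \left(-1\right)}{3} + \frac{2 \left(\left(-2 + i \sqrt{2}\right) \left(-1\right)\right)^{2}}{3}\right) \left(-5\right) \left(-3\right) = \left(-1 + \frac{2 - i \sqrt{2}}{3} + \frac{2 \left(2 - i \sqrt{2}\right)^{2}}{3}\right) \left(-5\right) \left(-3\right) = \left(-1 + \left(\frac{2}{3} - \frac{i \sqrt{2}}{3}\right) + \frac{2 \left(2 - i \sqrt{2}\right)^{2}}{3}\right) \left(-5\right) \left(-3\right) = \left(- \frac{1}{3} + \frac{2 \left(2 - i \sqrt{2}\right)^{2}}{3} - \frac{i \sqrt{2}}{3}\right) \left(-5\right) \left(-3\right) = \left(\frac{5}{3} - \frac{10 \left(2 - i \sqrt{2}\right)^{2}}{3} + \frac{5 i \sqrt{2}}{3}\right) \left(-3\right) = -5 + 10 \left(2 - i \sqrt{2}\right)^{2} - 5 i \sqrt{2}$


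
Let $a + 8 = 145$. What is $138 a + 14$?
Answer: $18920$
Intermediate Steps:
$a = 137$ ($a = -8 + 145 = 137$)
$138 a + 14 = 138 \cdot 137 + 14 = 18906 + 14 = 18920$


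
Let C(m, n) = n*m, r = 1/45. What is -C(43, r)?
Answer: -43/45 ≈ -0.95556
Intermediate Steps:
r = 1/45 ≈ 0.022222
C(m, n) = m*n
-C(43, r) = -43/45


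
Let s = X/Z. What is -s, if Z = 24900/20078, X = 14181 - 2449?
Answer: -58888774/6225 ≈ -9460.0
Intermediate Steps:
X = 11732
Z = 12450/10039 (Z = 24900*(1/20078) = 12450/10039 ≈ 1.2402)
s = 58888774/6225 (s = 11732/(12450/10039) = 11732*(10039/12450) = 58888774/6225 ≈ 9460.0)
-s = -1*58888774/6225 = -58888774/6225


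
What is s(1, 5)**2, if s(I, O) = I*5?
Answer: 25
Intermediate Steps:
s(I, O) = 5*I
s(1, 5)**2 = (5*1)**2 = 5**2 = 25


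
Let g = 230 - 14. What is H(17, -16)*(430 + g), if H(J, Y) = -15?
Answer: -9690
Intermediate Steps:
g = 216
H(17, -16)*(430 + g) = -15*(430 + 216) = -15*646 = -9690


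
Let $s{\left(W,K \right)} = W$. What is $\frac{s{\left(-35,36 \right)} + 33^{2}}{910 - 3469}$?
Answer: $- \frac{1054}{2559} \approx -0.41188$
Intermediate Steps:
$\frac{s{\left(-35,36 \right)} + 33^{2}}{910 - 3469} = \frac{-35 + 33^{2}}{910 - 3469} = \frac{-35 + 1089}{910 - 3469} = \frac{1054}{-2559} = 1054 \left(- \frac{1}{2559}\right) = - \frac{1054}{2559}$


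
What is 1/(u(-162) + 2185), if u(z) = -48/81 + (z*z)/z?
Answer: 27/54605 ≈ 0.00049446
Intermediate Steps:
u(z) = -16/27 + z (u(z) = -48*1/81 + z²/z = -16/27 + z)
1/(u(-162) + 2185) = 1/((-16/27 - 162) + 2185) = 1/(-4390/27 + 2185) = 1/(54605/27) = 27/54605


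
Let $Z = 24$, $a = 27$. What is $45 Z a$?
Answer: $29160$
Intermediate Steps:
$45 Z a = 45 \cdot 24 \cdot 27 = 1080 \cdot 27 = 29160$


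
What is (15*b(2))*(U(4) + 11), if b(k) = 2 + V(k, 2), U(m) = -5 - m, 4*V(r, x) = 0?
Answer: 60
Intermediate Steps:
V(r, x) = 0 (V(r, x) = (1/4)*0 = 0)
b(k) = 2 (b(k) = 2 + 0 = 2)
(15*b(2))*(U(4) + 11) = (15*2)*((-5 - 1*4) + 11) = 30*((-5 - 4) + 11) = 30*(-9 + 11) = 30*2 = 60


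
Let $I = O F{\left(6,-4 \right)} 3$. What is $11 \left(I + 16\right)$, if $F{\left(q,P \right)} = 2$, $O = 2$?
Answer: $308$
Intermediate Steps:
$I = 12$ ($I = 2 \cdot 2 \cdot 3 = 4 \cdot 3 = 12$)
$11 \left(I + 16\right) = 11 \left(12 + 16\right) = 11 \cdot 28 = 308$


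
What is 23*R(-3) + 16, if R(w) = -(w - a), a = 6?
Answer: 223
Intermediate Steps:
R(w) = 6 - w (R(w) = -(w - 1*6) = -(w - 6) = -(-6 + w) = 6 - w)
23*R(-3) + 16 = 23*(6 - 1*(-3)) + 16 = 23*(6 + 3) + 16 = 23*9 + 16 = 207 + 16 = 223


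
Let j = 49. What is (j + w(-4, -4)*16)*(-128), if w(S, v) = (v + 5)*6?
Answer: -18560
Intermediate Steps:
w(S, v) = 30 + 6*v (w(S, v) = (5 + v)*6 = 30 + 6*v)
(j + w(-4, -4)*16)*(-128) = (49 + (30 + 6*(-4))*16)*(-128) = (49 + (30 - 24)*16)*(-128) = (49 + 6*16)*(-128) = (49 + 96)*(-128) = 145*(-128) = -18560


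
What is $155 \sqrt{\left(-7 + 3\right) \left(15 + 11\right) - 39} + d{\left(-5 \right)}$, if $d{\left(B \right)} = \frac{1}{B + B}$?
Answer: $- \frac{1}{10} + 155 i \sqrt{143} \approx -0.1 + 1853.5 i$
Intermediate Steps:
$d{\left(B \right)} = \frac{1}{2 B}$
$155 \sqrt{\left(-7 + 3\right) \left(15 + 11\right) - 39} + d{\left(-5 \right)} = 155 \sqrt{\left(-7 + 3\right) \left(15 + 11\right) - 39} + \frac{1}{2 \left(-5\right)} = 155 \sqrt{\left(-4\right) 26 - 39} + \frac{1}{2} \left(- \frac{1}{5}\right) = 155 \sqrt{-104 - 39} - \frac{1}{10} = 155 \sqrt{-143} - \frac{1}{10} = 155 i \sqrt{143} - \frac{1}{10} = - \frac{1}{10} + 155 i \sqrt{143}$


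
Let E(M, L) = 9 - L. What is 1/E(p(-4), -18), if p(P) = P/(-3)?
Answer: 1/27 ≈ 0.037037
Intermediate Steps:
p(P) = -P/3 (p(P) = P*(-⅓) = -P/3)
1/E(p(-4), -18) = 1/(9 - 1*(-18)) = 1/(9 + 18) = 1/27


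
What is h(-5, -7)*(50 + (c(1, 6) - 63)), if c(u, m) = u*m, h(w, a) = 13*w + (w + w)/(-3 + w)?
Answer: 1785/4 ≈ 446.25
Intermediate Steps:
h(w, a) = 13*w + 2*w/(-3 + w) (h(w, a) = 13*w + (2*w)/(-3 + w) = 13*w + 2*w/(-3 + w))
c(u, m) = m*u
h(-5, -7)*(50 + (c(1, 6) - 63)) = (-5*(-37 + 13*(-5))/(-3 - 5))*(50 + (6*1 - 63)) = (-5*(-37 - 65)/(-8))*(50 + (6 - 63)) = (-5*(-⅛)*(-102))*(50 - 57) = -255/4*(-7) = 1785/4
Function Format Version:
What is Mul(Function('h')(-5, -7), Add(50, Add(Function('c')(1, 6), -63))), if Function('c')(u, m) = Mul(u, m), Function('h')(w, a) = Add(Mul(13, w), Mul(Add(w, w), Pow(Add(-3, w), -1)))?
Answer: Rational(1785, 4) ≈ 446.25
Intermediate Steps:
Function('h')(w, a) = Add(Mul(13, w), Mul(2, w, Pow(Add(-3, w), -1))) (Function('h')(w, a) = Add(Mul(13, w), Mul(Mul(2, w), Pow(Add(-3, w), -1))) = Add(Mul(13, w), Mul(2, w, Pow(Add(-3, w), -1))))
Function('c')(u, m) = Mul(m, u)
Mul(Function('h')(-5, -7), Add(50, Add(Function('c')(1, 6), -63))) = Mul(Mul(-5, Pow(Add(-3, -5), -1), Add(-37, Mul(13, -5))), Add(50, Add(Mul(6, 1), -63))) = Mul(Mul(-5, Pow(-8, -1), Add(-37, -65)), Add(50, Add(6, -63))) = Mul(Mul(-5, Rational(-1, 8), -102), Add(50, -57)) = Mul(Rational(-255, 4), -7) = Rational(1785, 4)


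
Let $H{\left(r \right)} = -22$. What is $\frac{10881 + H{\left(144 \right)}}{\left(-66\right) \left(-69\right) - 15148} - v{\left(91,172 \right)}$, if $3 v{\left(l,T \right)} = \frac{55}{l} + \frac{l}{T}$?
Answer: $- \frac{348921679}{248725932} \approx -1.4028$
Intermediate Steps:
$v{\left(l,T \right)} = \frac{55}{3 l} + \frac{l}{3 T}$ ($v{\left(l,T \right)} = \frac{\frac{55}{l} + \frac{l}{T}}{3} = \frac{55}{3 l} + \frac{l}{3 T}$)
$\frac{10881 + H{\left(144 \right)}}{\left(-66\right) \left(-69\right) - 15148} - v{\left(91,172 \right)} = \frac{10881 - 22}{\left(-66\right) \left(-69\right) - 15148} - \left(\frac{55}{3 \cdot 91} + \frac{1}{3} \cdot 91 \cdot \frac{1}{172}\right) = \frac{10859}{4554 - 15148} - \left(\frac{55}{3} \cdot \frac{1}{91} + \frac{1}{3} \cdot 91 \cdot \frac{1}{172}\right) = \frac{10859}{-10594} - \left(\frac{55}{273} + \frac{91}{516}\right) = 10859 \left(- \frac{1}{10594}\right) - \frac{17741}{46956} = - \frac{10859}{10594} - \frac{17741}{46956} = - \frac{348921679}{248725932}$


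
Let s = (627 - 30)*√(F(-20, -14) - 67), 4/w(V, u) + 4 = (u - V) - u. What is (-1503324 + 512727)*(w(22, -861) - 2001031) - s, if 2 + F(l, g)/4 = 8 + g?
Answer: 25768800952785/13 - 1791*I*√11 ≈ 1.9822e+12 - 5940.1*I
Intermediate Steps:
F(l, g) = 24 + 4*g (F(l, g) = -8 + 4*(8 + g) = -8 + (32 + 4*g) = 24 + 4*g)
w(V, u) = 4/(-4 - V) (w(V, u) = 4/(-4 + ((u - V) - u)) = 4/(-4 - V))
s = 1791*I*√11 (s = (627 - 30)*√((24 + 4*(-14)) - 67) = 597*√((24 - 56) - 67) = 597*√(-32 - 67) = 597*√(-99) = 597*(3*I*√11) = 1791*I*√11 ≈ 5940.1*I)
(-1503324 + 512727)*(w(22, -861) - 2001031) - s = (-1503324 + 512727)*(-4/(4 + 22) - 2001031) - 1791*I*√11 = -990597*(-4/26 - 2001031) - 1791*I*√11 = -990597*(-4*1/26 - 2001031) - 1791*I*√11 = -990597*(-2/13 - 2001031) - 1791*I*√11 = -990597*(-26013405/13) - 1791*I*√11 = 25768800952785/13 - 1791*I*√11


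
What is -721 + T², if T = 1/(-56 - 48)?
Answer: -7798335/10816 ≈ -721.00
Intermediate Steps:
T = -1/104 (T = 1/(-104) = -1/104 ≈ -0.0096154)
-721 + T² = -721 + (-1/104)² = -721 + 1/10816 = -7798335/10816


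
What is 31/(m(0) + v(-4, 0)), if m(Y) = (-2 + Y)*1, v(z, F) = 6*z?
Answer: -31/26 ≈ -1.1923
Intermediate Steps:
m(Y) = -2 + Y
31/(m(0) + v(-4, 0)) = 31/((-2 + 0) + 6*(-4)) = 31/(-2 - 24) = 31/(-26) = -1/26*31 = -31/26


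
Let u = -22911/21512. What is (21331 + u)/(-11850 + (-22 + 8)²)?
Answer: -458849561/250700848 ≈ -1.8303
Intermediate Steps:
u = -22911/21512 (u = -22911*1/21512 = -22911/21512 ≈ -1.0650)
(21331 + u)/(-11850 + (-22 + 8)²) = (21331 - 22911/21512)/(-11850 + (-22 + 8)²) = 458849561/(21512*(-11850 + (-14)²)) = 458849561/(21512*(-11850 + 196)) = (458849561/21512)/(-11654) = (458849561/21512)*(-1/11654) = -458849561/250700848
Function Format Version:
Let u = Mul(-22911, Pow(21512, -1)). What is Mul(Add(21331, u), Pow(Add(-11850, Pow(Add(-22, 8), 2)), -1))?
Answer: Rational(-458849561, 250700848) ≈ -1.8303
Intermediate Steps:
u = Rational(-22911, 21512) (u = Mul(-22911, Rational(1, 21512)) = Rational(-22911, 21512) ≈ -1.0650)
Mul(Add(21331, u), Pow(Add(-11850, Pow(Add(-22, 8), 2)), -1)) = Mul(Add(21331, Rational(-22911, 21512)), Pow(Add(-11850, Pow(Add(-22, 8), 2)), -1)) = Mul(Rational(458849561, 21512), Pow(Add(-11850, Pow(-14, 2)), -1)) = Mul(Rational(458849561, 21512), Pow(Add(-11850, 196), -1)) = Mul(Rational(458849561, 21512), Pow(-11654, -1)) = Mul(Rational(458849561, 21512), Rational(-1, 11654)) = Rational(-458849561, 250700848)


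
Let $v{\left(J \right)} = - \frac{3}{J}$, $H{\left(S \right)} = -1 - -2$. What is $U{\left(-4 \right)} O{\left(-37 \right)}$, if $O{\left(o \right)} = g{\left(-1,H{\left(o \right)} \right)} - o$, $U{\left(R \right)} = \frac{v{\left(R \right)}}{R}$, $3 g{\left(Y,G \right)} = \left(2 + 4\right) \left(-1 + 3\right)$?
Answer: $- \frac{123}{16} \approx -7.6875$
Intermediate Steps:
$H{\left(S \right)} = 1$ ($H{\left(S \right)} = -1 + 2 = 1$)
$g{\left(Y,G \right)} = 4$ ($g{\left(Y,G \right)} = \frac{\left(2 + 4\right) \left(-1 + 3\right)}{3} = \frac{6 \cdot 2}{3} = \frac{1}{3} \cdot 12 = 4$)
$U{\left(R \right)} = - \frac{3}{R^{2}}$ ($U{\left(R \right)} = \frac{\left(-3\right) \frac{1}{R}}{R} = - \frac{3}{R^{2}}$)
$O{\left(o \right)} = 4 - o$
$U{\left(-4 \right)} O{\left(-37 \right)} = - \frac{3}{16} \left(4 - -37\right) = \left(-3\right) \frac{1}{16} \left(4 + 37\right) = \left(- \frac{3}{16}\right) 41 = - \frac{123}{16}$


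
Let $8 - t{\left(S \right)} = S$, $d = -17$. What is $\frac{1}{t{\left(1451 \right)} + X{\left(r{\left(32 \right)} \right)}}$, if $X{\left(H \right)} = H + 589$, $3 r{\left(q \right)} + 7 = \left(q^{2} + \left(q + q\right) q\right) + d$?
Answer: $\frac{1}{162} \approx 0.0061728$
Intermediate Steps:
$r{\left(q \right)} = -8 + q^{2}$ ($r{\left(q \right)} = - \frac{7}{3} + \frac{\left(q^{2} + \left(q + q\right) q\right) - 17}{3} = - \frac{7}{3} + \frac{\left(q^{2} + 2 q q\right) - 17}{3} = - \frac{7}{3} + \frac{\left(q^{2} + 2 q^{2}\right) - 17}{3} = - \frac{7}{3} + \frac{3 q^{2} - 17}{3} = - \frac{7}{3} + \frac{-17 + 3 q^{2}}{3} = - \frac{7}{3} + \left(- \frac{17}{3} + q^{2}\right) = -8 + q^{2}$)
$t{\left(S \right)} = 8 - S$
$X{\left(H \right)} = 589 + H$
$\frac{1}{t{\left(1451 \right)} + X{\left(r{\left(32 \right)} \right)}} = \frac{1}{\left(8 - 1451\right) + \left(589 - \left(8 - 32^{2}\right)\right)} = \frac{1}{\left(8 - 1451\right) + \left(589 + \left(-8 + 1024\right)\right)} = \frac{1}{-1443 + \left(589 + 1016\right)} = \frac{1}{-1443 + 1605} = \frac{1}{162}$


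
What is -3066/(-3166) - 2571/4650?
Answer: 1019519/2453650 ≈ 0.41551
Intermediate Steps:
-3066/(-3166) - 2571/4650 = -3066*(-1/3166) - 2571*1/4650 = 1533/1583 - 857/1550 = 1019519/2453650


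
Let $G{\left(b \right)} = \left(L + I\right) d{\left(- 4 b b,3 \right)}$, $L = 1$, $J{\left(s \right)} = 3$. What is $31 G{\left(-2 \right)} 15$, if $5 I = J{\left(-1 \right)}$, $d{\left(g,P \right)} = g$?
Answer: $-11904$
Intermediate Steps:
$I = \frac{3}{5}$ ($I = \frac{1}{5} \cdot 3 = \frac{3}{5} \approx 0.6$)
$G{\left(b \right)} = - \frac{32 b^{2}}{5}$ ($G{\left(b \right)} = \left(1 + \frac{3}{5}\right) - 4 b b = \frac{8 \left(- 4 b^{2}\right)}{5} = - \frac{32 b^{2}}{5}$)
$31 G{\left(-2 \right)} 15 = 31 \left(- \frac{32 \left(-2\right)^{2}}{5}\right) 15 = 31 \left(\left(- \frac{32}{5}\right) 4\right) 15 = 31 \left(- \frac{128}{5}\right) 15 = \left(- \frac{3968}{5}\right) 15 = -11904$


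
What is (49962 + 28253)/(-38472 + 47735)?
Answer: 78215/9263 ≈ 8.4438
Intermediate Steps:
(49962 + 28253)/(-38472 + 47735) = 78215/9263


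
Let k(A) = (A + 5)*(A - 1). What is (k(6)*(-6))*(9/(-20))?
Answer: 297/2 ≈ 148.50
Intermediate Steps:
k(A) = (-1 + A)*(5 + A) (k(A) = (5 + A)*(-1 + A) = (-1 + A)*(5 + A))
(k(6)*(-6))*(9/(-20)) = ((-5 + 6² + 4*6)*(-6))*(9/(-20)) = ((-5 + 36 + 24)*(-6))*(9*(-1/20)) = (55*(-6))*(-9/20) = -330*(-9/20) = 297/2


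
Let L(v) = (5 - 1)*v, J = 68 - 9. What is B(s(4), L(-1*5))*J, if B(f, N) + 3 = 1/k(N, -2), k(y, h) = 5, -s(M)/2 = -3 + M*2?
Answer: -826/5 ≈ -165.20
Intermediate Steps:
s(M) = 6 - 4*M (s(M) = -2*(-3 + M*2) = -2*(-3 + 2*M) = 6 - 4*M)
J = 59
L(v) = 4*v
B(f, N) = -14/5 (B(f, N) = -3 + 1/5 = -3 + ⅕ = -14/5)
B(s(4), L(-1*5))*J = -14/5*59 = -826/5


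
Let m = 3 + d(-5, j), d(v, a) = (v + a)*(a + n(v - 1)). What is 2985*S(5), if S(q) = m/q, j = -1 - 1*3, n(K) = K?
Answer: 55521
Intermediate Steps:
j = -4 (j = -1 - 3 = -4)
d(v, a) = (a + v)*(-1 + a + v) (d(v, a) = (v + a)*(a + (v - 1)) = (a + v)*(a + (-1 + v)) = (a + v)*(-1 + a + v))
m = 93 (m = 3 + ((-4)² + (-5)² - 1*(-4) - 1*(-5) + 2*(-4)*(-5)) = 3 + (16 + 25 + 4 + 5 + 40) = 3 + 90 = 93)
S(q) = 93/q
2985*S(5) = 2985*(93/5) = 55521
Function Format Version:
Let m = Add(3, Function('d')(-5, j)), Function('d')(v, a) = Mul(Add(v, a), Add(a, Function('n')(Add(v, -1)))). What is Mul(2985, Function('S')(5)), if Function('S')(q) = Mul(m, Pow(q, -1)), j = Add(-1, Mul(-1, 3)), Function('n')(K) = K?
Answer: 55521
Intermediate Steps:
j = -4 (j = Add(-1, -3) = -4)
Function('d')(v, a) = Mul(Add(a, v), Add(-1, a, v)) (Function('d')(v, a) = Mul(Add(v, a), Add(a, Add(v, -1))) = Mul(Add(a, v), Add(a, Add(-1, v))) = Mul(Add(a, v), Add(-1, a, v)))
m = 93 (m = Add(3, Add(Pow(-4, 2), Pow(-5, 2), Mul(-1, -4), Mul(-1, -5), Mul(2, -4, -5))) = Add(3, Add(16, 25, 4, 5, 40)) = Add(3, 90) = 93)
Function('S')(q) = Mul(93, Pow(q, -1))
Mul(2985, Function('S')(5)) = Mul(2985, Mul(93, Pow(5, -1))) = Mul(2985, Mul(93, Rational(1, 5))) = Mul(2985, Rational(93, 5)) = 55521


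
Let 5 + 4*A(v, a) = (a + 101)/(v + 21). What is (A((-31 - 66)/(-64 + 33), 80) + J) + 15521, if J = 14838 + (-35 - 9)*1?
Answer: 90704351/2992 ≈ 30316.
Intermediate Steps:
A(v, a) = -5/4 + (101 + a)/(4*(21 + v)) (A(v, a) = -5/4 + ((a + 101)/(v + 21))/4 = -5/4 + ((101 + a)/(21 + v))/4 = -5/4 + (101 + a)/(4*(21 + v)))
J = 14794 (J = 14838 - 44*1 = 14838 - 44 = 14794)
(A((-31 - 66)/(-64 + 33), 80) + J) + 15521 = ((-4 + 80 - 5*(-31 - 66)/(-64 + 33))/(4*(21 + (-31 - 66)/(-64 + 33))) + 14794) + 15521 = ((-4 + 80 - (-485)/(-31))/(4*(21 - 97/(-31))) + 14794) + 15521 = ((-4 + 80 - (-485)*(-1)/31)/(4*(21 - 97*(-1/31))) + 14794) + 15521 = ((-4 + 80 - 5*97/31)/(4*(21 + 97/31)) + 14794) + 15521 = ((-4 + 80 - 485/31)/(4*(748/31)) + 14794) + 15521 = ((1/4)*(31/748)*(1871/31) + 14794) + 15521 = (1871/2992 + 14794) + 15521 = 44265519/2992 + 15521 = 90704351/2992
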